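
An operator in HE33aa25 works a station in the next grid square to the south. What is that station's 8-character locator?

Latitude extended square 5; −1 → 4.
The longitude characters are unchanged.

HE33aa24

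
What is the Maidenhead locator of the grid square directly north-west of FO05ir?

FO05hs

Longitude subsquare i = 8; −1 → 7 = h.
Latitude subsquare r = 17; +1 → 18 = s.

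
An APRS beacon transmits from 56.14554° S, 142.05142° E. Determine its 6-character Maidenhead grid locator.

QD13au

Shift to the Maidenhead origin (180°W, 90°S): lon 322.0514, lat 33.8545.
Field: lon ⌊322.0514/20⌋ = 16 → Q; lat ⌊33.8545/10⌋ = 3 → D.
Square: lon ⌊2.0514/2⌋ = 1; lat ⌊3.8545/1⌋ = 3.
Subsquare: lon ⌊0.0514/0.0833333⌋ = 0 → a; lat ⌊0.8545/0.0416667⌋ = 20 → u.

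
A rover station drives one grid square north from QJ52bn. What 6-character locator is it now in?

Latitude subsquare n = 13; +1 → 14 = o.
The longitude characters are unchanged.

QJ52bo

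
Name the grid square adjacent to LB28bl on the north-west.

LB28am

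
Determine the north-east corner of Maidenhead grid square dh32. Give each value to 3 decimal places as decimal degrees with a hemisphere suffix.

Field D=3, H=7: +3·20° lon, +7·10° lat → SW at lon -120°, lat -20°.
Square 3, 2: +3·2° lon, +2·1° lat → SW at lon -114°, lat -18°.
Cell spans 2° lon × 1° lat. NE corner is SW corner plus one full cell.
latitude 17.000° S, longitude 112.000° W.

17.000° S, 112.000° W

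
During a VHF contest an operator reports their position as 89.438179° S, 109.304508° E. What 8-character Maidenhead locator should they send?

Offset from 180°W / 90°S: lon 289.30451°, lat 0.56182°.
Field: lon ⌊289.30451/20⌋ = 14 → O; lat ⌊0.56182/10⌋ = 0 → A.
Square: lon ⌊9.30451/2⌋ = 4; lat ⌊0.56182/1⌋ = 0.
Subsquare: lon ⌊1.30451/0.0833333⌋ = 15 → p; lat ⌊0.56182/0.0416667⌋ = 13 → n.
Extended square: lon ⌊0.05451/0.00833333⌋ = 6; lat ⌊0.02015/0.00416667⌋ = 4.

OA40pn64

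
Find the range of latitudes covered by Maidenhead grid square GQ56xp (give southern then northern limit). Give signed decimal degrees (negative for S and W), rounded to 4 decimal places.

76.6250, 76.6667

Field G=6, Q=16: +6·20° lon, +16·10° lat → SW at lon -60°, lat 70°.
Square 5, 6: +5·2° lon, +6·1° lat → SW at lon -50°, lat 76°.
Subsquare x=23, p=15: +23·0.0833333° lon, +15·0.0416667° lat → SW at lon -48.0833°, lat 76.625°.
Cell spans 0.0833333° lon × 0.0416667° lat.
south 76.6250, north 76.6667.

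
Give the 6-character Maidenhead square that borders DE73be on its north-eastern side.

Longitude subsquare b = 1; +1 → 2 = c.
Latitude subsquare e = 4; +1 → 5 = f.

DE73cf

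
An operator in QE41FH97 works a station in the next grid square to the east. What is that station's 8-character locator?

QE41gh07

Longitude extended square 9; +1 → 10, wraps to 0, carry into subsquare.
Longitude subsquare f = 5; +1 → 6 = g.
The latitude characters are unchanged.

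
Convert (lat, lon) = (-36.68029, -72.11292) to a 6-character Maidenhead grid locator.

Offset from 180°W / 90°S: lon 107.8871°, lat 53.3197°.
Field: lon ⌊107.8871/20⌋ = 5 → F; lat ⌊53.3197/10⌋ = 5 → F.
Square: lon ⌊7.8871/2⌋ = 3; lat ⌊3.3197/1⌋ = 3.
Subsquare: lon ⌊1.8871/0.0833333⌋ = 22 → w; lat ⌊0.3197/0.0416667⌋ = 7 → h.

FF33wh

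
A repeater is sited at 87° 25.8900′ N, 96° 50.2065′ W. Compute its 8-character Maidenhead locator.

ER17nk93

Add 180° to longitude and 90° to latitude: 83.16322, 177.43150.
Field: lon ⌊83.16322/20⌋ = 4 → E; lat ⌊177.43150/10⌋ = 17 → R.
Square: lon ⌊3.16322/2⌋ = 1; lat ⌊7.43150/1⌋ = 7.
Subsquare: lon ⌊1.16322/0.0833333⌋ = 13 → n; lat ⌊0.43150/0.0416667⌋ = 10 → k.
Extended square: lon ⌊0.07989/0.00833333⌋ = 9; lat ⌊0.01483/0.00416667⌋ = 3.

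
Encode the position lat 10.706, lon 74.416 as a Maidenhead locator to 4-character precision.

MK70

Add 180° to longitude and 90° to latitude: 254.42, 100.71.
Field: 254.42/20 → 12 → M, 100.71/10 → 10 → K; chars MK.
Square: 14.42/2 → 7, 0.71/1 → 0; chars 70.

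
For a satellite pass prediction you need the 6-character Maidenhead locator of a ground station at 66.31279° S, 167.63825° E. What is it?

Shift to the Maidenhead origin (180°W, 90°S): lon 347.6382, lat 23.6872.
Field: lon ⌊347.6382/20⌋ = 17 → R; lat ⌊23.6872/10⌋ = 2 → C.
Square: lon ⌊7.6382/2⌋ = 3; lat ⌊3.6872/1⌋ = 3.
Subsquare: lon ⌊1.6382/0.0833333⌋ = 19 → t; lat ⌊0.6872/0.0416667⌋ = 16 → q.

RC33tq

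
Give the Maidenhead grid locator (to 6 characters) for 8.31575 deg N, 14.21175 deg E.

Shift to the Maidenhead origin (180°W, 90°S): lon 194.2117, lat 98.3157.
Field: lon ⌊194.2117/20⌋ = 9 → J; lat ⌊98.3157/10⌋ = 9 → J.
Square: lon ⌊14.2117/2⌋ = 7; lat ⌊8.3157/1⌋ = 8.
Subsquare: lon ⌊0.2117/0.0833333⌋ = 2 → c; lat ⌊0.3157/0.0416667⌋ = 7 → h.

JJ78ch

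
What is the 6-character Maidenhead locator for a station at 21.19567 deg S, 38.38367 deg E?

KG98et

Offset from 180°W / 90°S: lon 218.3837°, lat 68.8043°.
Field (20°×10°, letters A–R): 218.3837/20 → 10 → K, 68.8043/10 → 6 → G; chars KG.
Square (2°×1°, digits 0–9): 18.3837/2 → 9, 8.8043/1 → 8; chars 98.
Subsquare (5′×2.5′, letters a–x): 0.3837/0.0833333 → 4 → e, 0.8043/0.0416667 → 19 → t; chars et.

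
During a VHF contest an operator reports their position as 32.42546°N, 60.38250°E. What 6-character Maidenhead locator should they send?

Add 180° to longitude and 90° to latitude: 240.3825, 122.4255.
Field: lon ⌊240.3825/20⌋ = 12 → M; lat ⌊122.4255/10⌋ = 12 → M.
Square: lon ⌊0.3825/2⌋ = 0; lat ⌊2.4255/1⌋ = 2.
Subsquare: lon ⌊0.3825/0.0833333⌋ = 4 → e; lat ⌊0.4255/0.0416667⌋ = 10 → k.

MM02ek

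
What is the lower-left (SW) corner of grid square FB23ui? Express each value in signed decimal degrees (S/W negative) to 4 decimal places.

Field F=5, B=1: +5·20° lon, +1·10° lat → SW at lon -80°, lat -80°.
Square 2, 3: +2·2° lon, +3·1° lat → SW at lon -76°, lat -77°.
Subsquare u=20, i=8: +20·0.0833333° lon, +8·0.0416667° lat → SW at lon -74.3333°, lat -76.6667°.
latitude -76.6667, longitude -74.3333.

-76.6667, -74.3333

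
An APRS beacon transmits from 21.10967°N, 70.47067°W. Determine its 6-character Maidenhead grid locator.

FL41sc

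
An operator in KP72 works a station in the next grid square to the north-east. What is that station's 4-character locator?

Longitude square 7; +1 → 8.
Latitude square 2; +1 → 3.

KP83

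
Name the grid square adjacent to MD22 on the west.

MD12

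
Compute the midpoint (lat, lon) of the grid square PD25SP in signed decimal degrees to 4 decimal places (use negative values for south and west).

-54.3542, 125.5417

Field P=15, D=3: +15·20° lon, +3·10° lat → SW at lon 120°, lat -60°.
Square 2, 5: +2·2° lon, +5·1° lat → SW at lon 124°, lat -55°.
Subsquare s=18, p=15: +18·0.0833333° lon, +15·0.0416667° lat → SW at lon 125.5°, lat -54.375°.
Cell spans 0.0833333° lon × 0.0416667° lat. Centre is SW corner plus half of each.
latitude -54.3542, longitude 125.5417.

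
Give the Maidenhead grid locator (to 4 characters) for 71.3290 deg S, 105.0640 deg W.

Offset from 180°W / 90°S: lon 74.94°, lat 18.67°.
Field: lon ⌊74.94/20⌋ = 3 → D; lat ⌊18.67/10⌋ = 1 → B.
Square: lon ⌊14.94/2⌋ = 7; lat ⌊8.67/1⌋ = 8.

DB78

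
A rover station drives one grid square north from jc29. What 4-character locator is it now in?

Latitude square 9; +1 → 10, wraps to 0, carry into field.
Latitude field C = 2; +1 → 3 = D.
The longitude characters are unchanged.

JD20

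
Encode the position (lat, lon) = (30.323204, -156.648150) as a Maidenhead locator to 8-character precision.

Add 180° to longitude and 90° to latitude: 23.35185, 120.32320.
Field (20°×10°, letters A–R): lon ⌊23.35185/20⌋ = 1 → B; lat ⌊120.32320/10⌋ = 12 → M.
Square (2°×1°, digits 0–9): lon ⌊3.35185/2⌋ = 1; lat ⌊0.32320/1⌋ = 0.
Subsquare (5′×2.5′, letters a–x): lon ⌊1.35185/0.0833333⌋ = 16 → q; lat ⌊0.32320/0.0416667⌋ = 7 → h.
Extended square (30″×15″, digits 0–9): lon ⌊0.01852/0.00833333⌋ = 2; lat ⌊0.03154/0.00416667⌋ = 7.

BM10qh27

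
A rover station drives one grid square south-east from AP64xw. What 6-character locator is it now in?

AP74av

Longitude subsquare x = 23; +1 → 24, wraps to 0 = a, carry into square.
Longitude square 6; +1 → 7.
Latitude subsquare w = 22; −1 → 21 = v.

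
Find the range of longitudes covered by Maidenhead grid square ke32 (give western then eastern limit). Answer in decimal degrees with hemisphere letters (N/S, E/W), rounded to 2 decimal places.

Field K=10, E=4: +10·20° lon, +4·10° lat → SW at lon 20°, lat -50°.
Square 3, 2: +3·2° lon, +2·1° lat → SW at lon 26°, lat -48°.
Cell spans 2° lon × 1° lat.
west 26.00° E, east 28.00° E.

26.00° E, 28.00° E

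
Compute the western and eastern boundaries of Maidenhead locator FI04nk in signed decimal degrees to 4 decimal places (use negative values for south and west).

-78.9167, -78.8333

Field F=5, I=8: +5·20° lon, +8·10° lat → SW at lon -80°, lat -10°.
Square 0, 4: +0·2° lon, +4·1° lat → SW at lon -80°, lat -6°.
Subsquare n=13, k=10: +13·0.0833333° lon, +10·0.0416667° lat → SW at lon -78.9167°, lat -5.58333°.
Cell spans 0.0833333° lon × 0.0416667° lat.
west -78.9167, east -78.8333.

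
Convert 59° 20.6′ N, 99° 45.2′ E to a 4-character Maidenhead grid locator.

NO99

Shift to the Maidenhead origin (180°W, 90°S): lon 279.75, lat 149.34.
Field (20°×10°, letters A–R): lon ⌊279.75/20⌋ = 13 → N; lat ⌊149.34/10⌋ = 14 → O.
Square (2°×1°, digits 0–9): lon ⌊19.75/2⌋ = 9; lat ⌊9.34/1⌋ = 9.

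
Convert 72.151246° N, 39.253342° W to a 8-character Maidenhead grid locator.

HQ02id96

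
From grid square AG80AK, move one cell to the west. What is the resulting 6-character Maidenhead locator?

Longitude subsquare a = 0; −1 → -1, wraps to 23 = x, carry into square.
Longitude square 8; −1 → 7.
The latitude characters are unchanged.

AG70xk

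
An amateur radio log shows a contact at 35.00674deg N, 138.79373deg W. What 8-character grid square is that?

CM05oa41

Add 180° to longitude and 90° to latitude: 41.20627, 125.00674.
Field: lon ⌊41.20627/20⌋ = 2 → C; lat ⌊125.00674/10⌋ = 12 → M.
Square: lon ⌊1.20627/2⌋ = 0; lat ⌊5.00674/1⌋ = 5.
Subsquare: lon ⌊1.20627/0.0833333⌋ = 14 → o; lat ⌊0.00674/0.0416667⌋ = 0 → a.
Extended square: lon ⌊0.03960/0.00833333⌋ = 4; lat ⌊0.00674/0.00416667⌋ = 1.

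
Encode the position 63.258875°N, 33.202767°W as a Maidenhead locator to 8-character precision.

HP33jg52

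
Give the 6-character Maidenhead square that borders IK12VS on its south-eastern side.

IK12wr

Longitude subsquare v = 21; +1 → 22 = w.
Latitude subsquare s = 18; −1 → 17 = r.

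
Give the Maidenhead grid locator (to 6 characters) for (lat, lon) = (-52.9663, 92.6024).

Offset from 180°W / 90°S: lon 272.6024°, lat 37.0337°.
Field: 272.6024/20 → 13 → N, 37.0337/10 → 3 → D; chars ND.
Square: 12.6024/2 → 6, 7.0337/1 → 7; chars 67.
Subsquare: 0.6024/0.0833333 → 7 → h, 0.0337/0.0416667 → 0 → a; chars ha.

ND67ha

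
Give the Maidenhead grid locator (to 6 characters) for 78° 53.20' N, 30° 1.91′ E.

KQ58av

Shift to the Maidenhead origin (180°W, 90°S): lon 210.0318, lat 168.8867.
Field: lon ⌊210.0318/20⌋ = 10 → K; lat ⌊168.8867/10⌋ = 16 → Q.
Square: lon ⌊10.0318/2⌋ = 5; lat ⌊8.8867/1⌋ = 8.
Subsquare: lon ⌊0.0318/0.0833333⌋ = 0 → a; lat ⌊0.8867/0.0416667⌋ = 21 → v.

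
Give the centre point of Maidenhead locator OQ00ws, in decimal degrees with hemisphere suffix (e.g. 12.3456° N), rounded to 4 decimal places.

Field O=14, Q=16: +14·20° lon, +16·10° lat → SW at lon 100°, lat 70°.
Square 0, 0: +0·2° lon, +0·1° lat → SW at lon 100°, lat 70°.
Subsquare w=22, s=18: +22·0.0833333° lon, +18·0.0416667° lat → SW at lon 101.833°, lat 70.75°.
Cell spans 0.0833333° lon × 0.0416667° lat. Centre is SW corner plus half of each.
latitude 70.7708° N, longitude 101.8750° E.

70.7708° N, 101.8750° E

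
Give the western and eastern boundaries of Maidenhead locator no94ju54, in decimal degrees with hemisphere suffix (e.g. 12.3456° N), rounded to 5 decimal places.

Field N=13, O=14: +13·20° lon, +14·10° lat → SW at lon 80°, lat 50°.
Square 9, 4: +9·2° lon, +4·1° lat → SW at lon 98°, lat 54°.
Subsquare j=9, u=20: +9·0.0833333° lon, +20·0.0416667° lat → SW at lon 98.75°, lat 54.8333°.
Extended square 5, 4: +5·0.00833333° lon, +4·0.00416667° lat → SW at lon 98.7917°, lat 54.85°.
Cell spans 0.00833333° lon × 0.00416667° lat.
west 98.79167° E, east 98.80000° E.

98.79167° E, 98.80000° E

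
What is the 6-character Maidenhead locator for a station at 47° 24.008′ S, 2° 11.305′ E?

Offset from 180°W / 90°S: lon 182.1884°, lat 42.5999°.
Field (20°×10°, letters A–R): lon ⌊182.1884/20⌋ = 9 → J; lat ⌊42.5999/10⌋ = 4 → E.
Square (2°×1°, digits 0–9): lon ⌊2.1884/2⌋ = 1; lat ⌊2.5999/1⌋ = 2.
Subsquare (5′×2.5′, letters a–x): lon ⌊0.1884/0.0833333⌋ = 2 → c; lat ⌊0.5999/0.0416667⌋ = 14 → o.

JE12co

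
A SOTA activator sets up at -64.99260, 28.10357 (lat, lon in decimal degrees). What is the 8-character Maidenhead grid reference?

KC45ba21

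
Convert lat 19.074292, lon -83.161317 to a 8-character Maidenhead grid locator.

Add 180° to longitude and 90° to latitude: 96.83868, 109.07429.
Field (20°×10°, letters A–R): 96.83868/20 → 4 → E, 109.07429/10 → 10 → K; chars EK.
Square (2°×1°, digits 0–9): 16.83868/2 → 8, 9.07429/1 → 9; chars 89.
Subsquare (5′×2.5′, letters a–x): 0.83868/0.0833333 → 10 → k, 0.07429/0.0416667 → 1 → b; chars kb.
Extended square (30″×15″, digits 0–9): 0.00535/0.00833333 → 0, 0.03263/0.00416667 → 7; chars 07.

EK89kb07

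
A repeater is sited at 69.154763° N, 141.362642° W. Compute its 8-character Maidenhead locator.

Add 180° to longitude and 90° to latitude: 38.63736, 159.15476.
Field: 38.63736/20 → 1 → B, 159.15476/10 → 15 → P; chars BP.
Square: 18.63736/2 → 9, 9.15476/1 → 9; chars 99.
Subsquare: 0.63736/0.0833333 → 7 → h, 0.15476/0.0416667 → 3 → d; chars hd.
Extended square: 0.05402/0.00833333 → 6, 0.02976/0.00416667 → 7; chars 67.

BP99hd67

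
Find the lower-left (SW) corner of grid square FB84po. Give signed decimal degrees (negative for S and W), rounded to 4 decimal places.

Field F=5, B=1: +5·20° lon, +1·10° lat → SW at lon -80°, lat -80°.
Square 8, 4: +8·2° lon, +4·1° lat → SW at lon -64°, lat -76°.
Subsquare p=15, o=14: +15·0.0833333° lon, +14·0.0416667° lat → SW at lon -62.75°, lat -75.4167°.
latitude -75.4167, longitude -62.7500.

-75.4167, -62.7500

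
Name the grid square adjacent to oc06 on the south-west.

NC95

Longitude square 0; −1 → -1, wraps to 9, carry into field.
Longitude field O = 14; −1 → 13 = N.
Latitude square 6; −1 → 5.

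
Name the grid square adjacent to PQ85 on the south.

Latitude square 5; −1 → 4.
The longitude characters are unchanged.

PQ84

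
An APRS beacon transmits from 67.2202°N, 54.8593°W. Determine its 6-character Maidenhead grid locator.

Shift to the Maidenhead origin (180°W, 90°S): lon 125.1407, lat 157.2202.
Field: 125.1407/20 → 6 → G, 157.2202/10 → 15 → P; chars GP.
Square: 5.1407/2 → 2, 7.2202/1 → 7; chars 27.
Subsquare: 1.1407/0.0833333 → 13 → n, 0.2202/0.0416667 → 5 → f; chars nf.

GP27nf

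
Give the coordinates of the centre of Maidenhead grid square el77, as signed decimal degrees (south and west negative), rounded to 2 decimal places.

Field E=4, L=11: +4·20° lon, +11·10° lat → SW at lon -100°, lat 20°.
Square 7, 7: +7·2° lon, +7·1° lat → SW at lon -86°, lat 27°.
Cell spans 2° lon × 1° lat. Centre is SW corner plus half of each.
latitude 27.50, longitude -85.00.

27.50, -85.00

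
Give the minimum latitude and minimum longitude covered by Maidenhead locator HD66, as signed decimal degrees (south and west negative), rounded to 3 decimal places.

-54.000, -28.000

Field H=7, D=3: +7·20° lon, +3·10° lat → SW at lon -40°, lat -60°.
Square 6, 6: +6·2° lon, +6·1° lat → SW at lon -28°, lat -54°.
latitude -54.000, longitude -28.000.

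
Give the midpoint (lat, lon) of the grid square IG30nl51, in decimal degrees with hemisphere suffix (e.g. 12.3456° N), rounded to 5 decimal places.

Field I=8, G=6: +8·20° lon, +6·10° lat → SW at lon -20°, lat -30°.
Square 3, 0: +3·2° lon, +0·1° lat → SW at lon -14°, lat -30°.
Subsquare n=13, l=11: +13·0.0833333° lon, +11·0.0416667° lat → SW at lon -12.9167°, lat -29.5417°.
Extended square 5, 1: +5·0.00833333° lon, +1·0.00416667° lat → SW at lon -12.875°, lat -29.5375°.
Cell spans 0.00833333° lon × 0.00416667° lat. Centre is SW corner plus half of each.
latitude 29.53542° S, longitude 12.87083° W.

29.53542° S, 12.87083° W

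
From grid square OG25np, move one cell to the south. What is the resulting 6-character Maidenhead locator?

Latitude subsquare p = 15; −1 → 14 = o.
The longitude characters are unchanged.

OG25no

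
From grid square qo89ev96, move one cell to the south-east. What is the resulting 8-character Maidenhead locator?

QO89fv05

Longitude extended square 9; +1 → 10, wraps to 0, carry into subsquare.
Longitude subsquare e = 4; +1 → 5 = f.
Latitude extended square 6; −1 → 5.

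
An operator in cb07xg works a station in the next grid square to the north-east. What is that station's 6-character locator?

Longitude subsquare x = 23; +1 → 24, wraps to 0 = a, carry into square.
Longitude square 0; +1 → 1.
Latitude subsquare g = 6; +1 → 7 = h.

CB17ah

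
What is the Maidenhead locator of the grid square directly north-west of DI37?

Longitude square 3; −1 → 2.
Latitude square 7; +1 → 8.

DI28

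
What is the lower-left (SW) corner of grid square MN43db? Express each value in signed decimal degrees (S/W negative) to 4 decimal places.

43.0417, 68.2500

Field M=12, N=13: +12·20° lon, +13·10° lat → SW at lon 60°, lat 40°.
Square 4, 3: +4·2° lon, +3·1° lat → SW at lon 68°, lat 43°.
Subsquare d=3, b=1: +3·0.0833333° lon, +1·0.0416667° lat → SW at lon 68.25°, lat 43.0417°.
latitude 43.0417, longitude 68.2500.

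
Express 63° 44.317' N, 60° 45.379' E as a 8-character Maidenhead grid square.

Offset from 180°W / 90°S: lon 240.75632°, lat 153.73862°.
Field: 240.75632/20 → 12 → M, 153.73862/10 → 15 → P; chars MP.
Square: 0.75632/2 → 0, 3.73862/1 → 3; chars 03.
Subsquare: 0.75632/0.0833333 → 9 → j, 0.73862/0.0416667 → 17 → r; chars jr.
Extended square: 0.00632/0.00833333 → 0, 0.03028/0.00416667 → 7; chars 07.

MP03jr07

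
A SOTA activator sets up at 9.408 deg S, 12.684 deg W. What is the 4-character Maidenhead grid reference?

II30

Offset from 180°W / 90°S: lon 167.32°, lat 80.59°.
Field: 167.32/20 → 8 → I, 80.59/10 → 8 → I; chars II.
Square: 7.32/2 → 3, 0.59/1 → 0; chars 30.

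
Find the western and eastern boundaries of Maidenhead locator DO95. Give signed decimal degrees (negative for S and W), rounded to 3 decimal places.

-102.000, -100.000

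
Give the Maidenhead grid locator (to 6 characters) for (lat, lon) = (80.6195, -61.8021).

FR90co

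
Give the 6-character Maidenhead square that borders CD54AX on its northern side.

CD55aa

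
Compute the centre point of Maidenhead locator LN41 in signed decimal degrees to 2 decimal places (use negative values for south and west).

41.50, 49.00

Field L=11, N=13: +11·20° lon, +13·10° lat → SW at lon 40°, lat 40°.
Square 4, 1: +4·2° lon, +1·1° lat → SW at lon 48°, lat 41°.
Cell spans 2° lon × 1° lat. Centre is SW corner plus half of each.
latitude 41.50, longitude 49.00.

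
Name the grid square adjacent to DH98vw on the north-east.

Longitude subsquare v = 21; +1 → 22 = w.
Latitude subsquare w = 22; +1 → 23 = x.

DH98wx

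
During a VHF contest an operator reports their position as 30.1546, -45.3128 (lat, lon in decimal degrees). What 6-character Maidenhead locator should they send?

Shift to the Maidenhead origin (180°W, 90°S): lon 134.6872, lat 120.1546.
Field: lon ⌊134.6872/20⌋ = 6 → G; lat ⌊120.1546/10⌋ = 12 → M.
Square: lon ⌊14.6872/2⌋ = 7; lat ⌊0.1546/1⌋ = 0.
Subsquare: lon ⌊0.6872/0.0833333⌋ = 8 → i; lat ⌊0.1546/0.0416667⌋ = 3 → d.

GM70id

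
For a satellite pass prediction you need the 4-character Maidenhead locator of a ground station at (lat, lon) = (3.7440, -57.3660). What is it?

GJ13

Add 180° to longitude and 90° to latitude: 122.63, 93.74.
Field (20°×10°, letters A–R): lon ⌊122.63/20⌋ = 6 → G; lat ⌊93.74/10⌋ = 9 → J.
Square (2°×1°, digits 0–9): lon ⌊2.63/2⌋ = 1; lat ⌊3.74/1⌋ = 3.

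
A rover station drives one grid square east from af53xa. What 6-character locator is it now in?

AF63aa

Longitude subsquare x = 23; +1 → 24, wraps to 0 = a, carry into square.
Longitude square 5; +1 → 6.
The latitude characters are unchanged.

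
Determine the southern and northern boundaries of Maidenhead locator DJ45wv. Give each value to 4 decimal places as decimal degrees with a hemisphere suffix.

5.8750° N, 5.9167° N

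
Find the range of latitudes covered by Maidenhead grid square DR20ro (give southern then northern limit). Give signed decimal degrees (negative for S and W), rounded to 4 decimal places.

80.5833, 80.6250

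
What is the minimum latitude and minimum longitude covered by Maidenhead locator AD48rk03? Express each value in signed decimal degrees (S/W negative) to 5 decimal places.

-51.57083, -170.58333

Field A=0, D=3: +0·20° lon, +3·10° lat → SW at lon -180°, lat -60°.
Square 4, 8: +4·2° lon, +8·1° lat → SW at lon -172°, lat -52°.
Subsquare r=17, k=10: +17·0.0833333° lon, +10·0.0416667° lat → SW at lon -170.583°, lat -51.5833°.
Extended square 0, 3: +0·0.00833333° lon, +3·0.00416667° lat → SW at lon -170.583°, lat -51.5708°.
latitude -51.57083, longitude -170.58333.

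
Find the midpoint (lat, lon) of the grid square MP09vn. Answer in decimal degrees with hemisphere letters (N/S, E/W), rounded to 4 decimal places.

Field M=12, P=15: +12·20° lon, +15·10° lat → SW at lon 60°, lat 60°.
Square 0, 9: +0·2° lon, +9·1° lat → SW at lon 60°, lat 69°.
Subsquare v=21, n=13: +21·0.0833333° lon, +13·0.0416667° lat → SW at lon 61.75°, lat 69.5417°.
Cell spans 0.0833333° lon × 0.0416667° lat. Centre is SW corner plus half of each.
latitude 69.5625° N, longitude 61.7917° E.

69.5625° N, 61.7917° E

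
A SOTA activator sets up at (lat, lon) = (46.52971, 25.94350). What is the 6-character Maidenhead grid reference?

Offset from 180°W / 90°S: lon 205.9435°, lat 136.5297°.
Field (20°×10°, letters A–R): lon ⌊205.9435/20⌋ = 10 → K; lat ⌊136.5297/10⌋ = 13 → N.
Square (2°×1°, digits 0–9): lon ⌊5.9435/2⌋ = 2; lat ⌊6.5297/1⌋ = 6.
Subsquare (5′×2.5′, letters a–x): lon ⌊1.9435/0.0833333⌋ = 23 → x; lat ⌊0.5297/0.0416667⌋ = 12 → m.

KN26xm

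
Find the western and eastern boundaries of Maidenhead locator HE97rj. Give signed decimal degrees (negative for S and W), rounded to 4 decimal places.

Field H=7, E=4: +7·20° lon, +4·10° lat → SW at lon -40°, lat -50°.
Square 9, 7: +9·2° lon, +7·1° lat → SW at lon -22°, lat -43°.
Subsquare r=17, j=9: +17·0.0833333° lon, +9·0.0416667° lat → SW at lon -20.5833°, lat -42.625°.
Cell spans 0.0833333° lon × 0.0416667° lat.
west -20.5833, east -20.5000.

-20.5833, -20.5000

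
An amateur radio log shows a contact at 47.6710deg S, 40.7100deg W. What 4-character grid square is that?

GE92

Shift to the Maidenhead origin (180°W, 90°S): lon 139.29, lat 42.33.
Field (20°×10°, letters A–R): lon ⌊139.29/20⌋ = 6 → G; lat ⌊42.33/10⌋ = 4 → E.
Square (2°×1°, digits 0–9): lon ⌊19.29/2⌋ = 9; lat ⌊2.33/1⌋ = 2.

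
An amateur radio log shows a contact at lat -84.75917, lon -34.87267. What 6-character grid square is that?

HA25nf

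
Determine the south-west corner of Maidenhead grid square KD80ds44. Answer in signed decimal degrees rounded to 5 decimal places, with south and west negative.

-59.23333, 36.28333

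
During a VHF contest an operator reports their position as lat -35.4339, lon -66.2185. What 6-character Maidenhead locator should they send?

FF64vn

Add 180° to longitude and 90° to latitude: 113.7815, 54.5661.
Field (20°×10°, letters A–R): lon ⌊113.7815/20⌋ = 5 → F; lat ⌊54.5661/10⌋ = 5 → F.
Square (2°×1°, digits 0–9): lon ⌊13.7815/2⌋ = 6; lat ⌊4.5661/1⌋ = 4.
Subsquare (5′×2.5′, letters a–x): lon ⌊1.7815/0.0833333⌋ = 21 → v; lat ⌊0.5661/0.0416667⌋ = 13 → n.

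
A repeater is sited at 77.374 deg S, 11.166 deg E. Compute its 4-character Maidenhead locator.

Offset from 180°W / 90°S: lon 191.17°, lat 12.63°.
Field (20°×10°, letters A–R): lon ⌊191.17/20⌋ = 9 → J; lat ⌊12.63/10⌋ = 1 → B.
Square (2°×1°, digits 0–9): lon ⌊11.17/2⌋ = 5; lat ⌊2.63/1⌋ = 2.

JB52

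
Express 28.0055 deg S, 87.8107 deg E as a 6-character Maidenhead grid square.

NG31vx

Offset from 180°W / 90°S: lon 267.8107°, lat 61.9945°.
Field: 267.8107/20 → 13 → N, 61.9945/10 → 6 → G; chars NG.
Square: 7.8107/2 → 3, 1.9945/1 → 1; chars 31.
Subsquare: 1.8107/0.0833333 → 21 → v, 0.9945/0.0416667 → 23 → x; chars vx.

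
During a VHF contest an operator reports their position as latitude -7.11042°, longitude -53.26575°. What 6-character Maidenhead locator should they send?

GI32iv

Shift to the Maidenhead origin (180°W, 90°S): lon 126.7343, lat 82.8896.
Field (20°×10°, letters A–R): 126.7343/20 → 6 → G, 82.8896/10 → 8 → I; chars GI.
Square (2°×1°, digits 0–9): 6.7343/2 → 3, 2.8896/1 → 2; chars 32.
Subsquare (5′×2.5′, letters a–x): 0.7343/0.0833333 → 8 → i, 0.8896/0.0416667 → 21 → v; chars iv.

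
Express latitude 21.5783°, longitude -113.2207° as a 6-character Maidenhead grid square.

Offset from 180°W / 90°S: lon 66.7793°, lat 111.5783°.
Field: 66.7793/20 → 3 → D, 111.5783/10 → 11 → L; chars DL.
Square: 6.7793/2 → 3, 1.5783/1 → 1; chars 31.
Subsquare: 0.7793/0.0833333 → 9 → j, 0.5783/0.0416667 → 13 → n; chars jn.

DL31jn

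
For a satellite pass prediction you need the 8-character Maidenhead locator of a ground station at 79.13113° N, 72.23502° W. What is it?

Shift to the Maidenhead origin (180°W, 90°S): lon 107.76498, lat 169.13113.
Field: lon ⌊107.76498/20⌋ = 5 → F; lat ⌊169.13113/10⌋ = 16 → Q.
Square: lon ⌊7.76498/2⌋ = 3; lat ⌊9.13113/1⌋ = 9.
Subsquare: lon ⌊1.76498/0.0833333⌋ = 21 → v; lat ⌊0.13113/0.0416667⌋ = 3 → d.
Extended square: lon ⌊0.01498/0.00833333⌋ = 1; lat ⌊0.00613/0.00416667⌋ = 1.

FQ39vd11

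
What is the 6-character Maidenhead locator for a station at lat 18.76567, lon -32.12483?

Add 180° to longitude and 90° to latitude: 147.8752, 108.7657.
Field: lon ⌊147.8752/20⌋ = 7 → H; lat ⌊108.7657/10⌋ = 10 → K.
Square: lon ⌊7.8752/2⌋ = 3; lat ⌊8.7657/1⌋ = 8.
Subsquare: lon ⌊1.8752/0.0833333⌋ = 22 → w; lat ⌊0.7657/0.0416667⌋ = 18 → s.

HK38ws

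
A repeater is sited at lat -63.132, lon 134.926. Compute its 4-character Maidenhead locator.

Shift to the Maidenhead origin (180°W, 90°S): lon 314.93, lat 26.87.
Field: 314.93/20 → 15 → P, 26.87/10 → 2 → C; chars PC.
Square: 14.93/2 → 7, 6.87/1 → 6; chars 76.

PC76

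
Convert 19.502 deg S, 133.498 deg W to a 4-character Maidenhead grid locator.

CH30

Offset from 180°W / 90°S: lon 46.50°, lat 70.50°.
Field: lon ⌊46.50/20⌋ = 2 → C; lat ⌊70.50/10⌋ = 7 → H.
Square: lon ⌊6.50/2⌋ = 3; lat ⌊0.50/1⌋ = 0.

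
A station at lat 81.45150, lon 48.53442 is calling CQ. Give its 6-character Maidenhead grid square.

LR41gk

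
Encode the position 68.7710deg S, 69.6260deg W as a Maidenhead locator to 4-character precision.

Offset from 180°W / 90°S: lon 110.37°, lat 21.23°.
Field: 110.37/20 → 5 → F, 21.23/10 → 2 → C; chars FC.
Square: 10.37/2 → 5, 1.23/1 → 1; chars 51.

FC51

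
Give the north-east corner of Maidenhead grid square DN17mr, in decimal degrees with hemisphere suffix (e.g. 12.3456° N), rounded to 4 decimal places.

47.7500° N, 116.9167° W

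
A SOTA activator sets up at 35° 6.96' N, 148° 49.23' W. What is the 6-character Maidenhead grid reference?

BM55oc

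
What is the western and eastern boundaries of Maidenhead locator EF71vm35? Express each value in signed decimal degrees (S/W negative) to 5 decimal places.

Field E=4, F=5: +4·20° lon, +5·10° lat → SW at lon -100°, lat -40°.
Square 7, 1: +7·2° lon, +1·1° lat → SW at lon -86°, lat -39°.
Subsquare v=21, m=12: +21·0.0833333° lon, +12·0.0416667° lat → SW at lon -84.25°, lat -38.5°.
Extended square 3, 5: +3·0.00833333° lon, +5·0.00416667° lat → SW at lon -84.225°, lat -38.4792°.
Cell spans 0.00833333° lon × 0.00416667° lat.
west -84.22500, east -84.21667.

-84.22500, -84.21667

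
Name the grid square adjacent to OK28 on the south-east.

OK37

Longitude square 2; +1 → 3.
Latitude square 8; −1 → 7.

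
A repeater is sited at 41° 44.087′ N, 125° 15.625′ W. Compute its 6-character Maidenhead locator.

Shift to the Maidenhead origin (180°W, 90°S): lon 54.7396, lat 131.7348.
Field: 54.7396/20 → 2 → C, 131.7348/10 → 13 → N; chars CN.
Square: 14.7396/2 → 7, 1.7348/1 → 1; chars 71.
Subsquare: 0.7396/0.0833333 → 8 → i, 0.7348/0.0416667 → 17 → r; chars ir.

CN71ir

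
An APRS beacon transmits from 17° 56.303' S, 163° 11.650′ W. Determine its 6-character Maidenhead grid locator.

Shift to the Maidenhead origin (180°W, 90°S): lon 16.8058, lat 72.0616.
Field (20°×10°, letters A–R): 16.8058/20 → 0 → A, 72.0616/10 → 7 → H; chars AH.
Square (2°×1°, digits 0–9): 16.8058/2 → 8, 2.0616/1 → 2; chars 82.
Subsquare (5′×2.5′, letters a–x): 0.8058/0.0833333 → 9 → j, 0.0616/0.0416667 → 1 → b; chars jb.

AH82jb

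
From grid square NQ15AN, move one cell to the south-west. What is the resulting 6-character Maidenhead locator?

Longitude subsquare a = 0; −1 → -1, wraps to 23 = x, carry into square.
Longitude square 1; −1 → 0.
Latitude subsquare n = 13; −1 → 12 = m.

NQ05xm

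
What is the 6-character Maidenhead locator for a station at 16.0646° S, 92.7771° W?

Offset from 180°W / 90°S: lon 87.2229°, lat 73.9354°.
Field (20°×10°, letters A–R): 87.2229/20 → 4 → E, 73.9354/10 → 7 → H; chars EH.
Square (2°×1°, digits 0–9): 7.2229/2 → 3, 3.9354/1 → 3; chars 33.
Subsquare (5′×2.5′, letters a–x): 1.2229/0.0833333 → 14 → o, 0.9354/0.0416667 → 22 → w; chars ow.

EH33ow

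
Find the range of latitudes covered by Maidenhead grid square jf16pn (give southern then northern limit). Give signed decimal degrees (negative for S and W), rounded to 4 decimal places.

-33.4583, -33.4167

Field J=9, F=5: +9·20° lon, +5·10° lat → SW at lon 0°, lat -40°.
Square 1, 6: +1·2° lon, +6·1° lat → SW at lon 2°, lat -34°.
Subsquare p=15, n=13: +15·0.0833333° lon, +13·0.0416667° lat → SW at lon 3.25°, lat -33.4583°.
Cell spans 0.0833333° lon × 0.0416667° lat.
south -33.4583, north -33.4167.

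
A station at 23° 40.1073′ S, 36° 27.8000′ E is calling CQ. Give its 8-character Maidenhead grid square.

Shift to the Maidenhead origin (180°W, 90°S): lon 216.46333, lat 66.33155.
Field (20°×10°, letters A–R): lon ⌊216.46333/20⌋ = 10 → K; lat ⌊66.33155/10⌋ = 6 → G.
Square (2°×1°, digits 0–9): lon ⌊16.46333/2⌋ = 8; lat ⌊6.33155/1⌋ = 6.
Subsquare (5′×2.5′, letters a–x): lon ⌊0.46333/0.0833333⌋ = 5 → f; lat ⌊0.33155/0.0416667⌋ = 7 → h.
Extended square (30″×15″, digits 0–9): lon ⌊0.04667/0.00833333⌋ = 5; lat ⌊0.03988/0.00416667⌋ = 9.

KG86fh59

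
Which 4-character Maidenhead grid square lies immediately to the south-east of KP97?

LP06

Longitude square 9; +1 → 10, wraps to 0, carry into field.
Longitude field K = 10; +1 → 11 = L.
Latitude square 7; −1 → 6.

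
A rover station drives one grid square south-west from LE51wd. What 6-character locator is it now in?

LE51vc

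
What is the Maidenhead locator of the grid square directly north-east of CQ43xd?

CQ53ae

Longitude subsquare x = 23; +1 → 24, wraps to 0 = a, carry into square.
Longitude square 4; +1 → 5.
Latitude subsquare d = 3; +1 → 4 = e.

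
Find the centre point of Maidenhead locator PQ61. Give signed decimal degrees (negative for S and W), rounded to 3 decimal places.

71.500, 133.000

Field P=15, Q=16: +15·20° lon, +16·10° lat → SW at lon 120°, lat 70°.
Square 6, 1: +6·2° lon, +1·1° lat → SW at lon 132°, lat 71°.
Cell spans 2° lon × 1° lat. Centre is SW corner plus half of each.
latitude 71.500, longitude 133.000.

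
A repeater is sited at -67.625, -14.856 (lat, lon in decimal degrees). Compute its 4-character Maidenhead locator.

IC22

Add 180° to longitude and 90° to latitude: 165.14, 22.38.
Field: lon ⌊165.14/20⌋ = 8 → I; lat ⌊22.38/10⌋ = 2 → C.
Square: lon ⌊5.14/2⌋ = 2; lat ⌊2.38/1⌋ = 2.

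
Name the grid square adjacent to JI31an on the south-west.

Longitude subsquare a = 0; −1 → -1, wraps to 23 = x, carry into square.
Longitude square 3; −1 → 2.
Latitude subsquare n = 13; −1 → 12 = m.

JI21xm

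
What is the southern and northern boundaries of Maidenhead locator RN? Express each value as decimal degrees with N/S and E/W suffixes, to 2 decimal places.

Field R=17, N=13: +17·20° lon, +13·10° lat → SW at lon 160°, lat 40°.
Cell spans 20° lon × 10° lat.
south 40.00° N, north 50.00° N.

40.00° N, 50.00° N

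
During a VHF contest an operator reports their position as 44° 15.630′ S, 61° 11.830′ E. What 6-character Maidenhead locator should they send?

ME05or

Shift to the Maidenhead origin (180°W, 90°S): lon 241.1972, lat 45.7395.
Field (20°×10°, letters A–R): 241.1972/20 → 12 → M, 45.7395/10 → 4 → E; chars ME.
Square (2°×1°, digits 0–9): 1.1972/2 → 0, 5.7395/1 → 5; chars 05.
Subsquare (5′×2.5′, letters a–x): 1.1972/0.0833333 → 14 → o, 0.7395/0.0416667 → 17 → r; chars or.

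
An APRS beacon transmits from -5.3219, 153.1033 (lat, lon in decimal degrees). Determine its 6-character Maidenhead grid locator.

QI64nq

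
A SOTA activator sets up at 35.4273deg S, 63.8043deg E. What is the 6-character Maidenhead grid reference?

Offset from 180°W / 90°S: lon 243.8043°, lat 54.5727°.
Field: lon ⌊243.8043/20⌋ = 12 → M; lat ⌊54.5727/10⌋ = 5 → F.
Square: lon ⌊3.8043/2⌋ = 1; lat ⌊4.5727/1⌋ = 4.
Subsquare: lon ⌊1.8043/0.0833333⌋ = 21 → v; lat ⌊0.5727/0.0416667⌋ = 13 → n.

MF14vn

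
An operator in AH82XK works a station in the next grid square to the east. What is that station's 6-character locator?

AH92ak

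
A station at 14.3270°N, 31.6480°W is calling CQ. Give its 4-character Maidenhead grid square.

HK44

Add 180° to longitude and 90° to latitude: 148.35, 104.33.
Field: 148.35/20 → 7 → H, 104.33/10 → 10 → K; chars HK.
Square: 8.35/2 → 4, 4.33/1 → 4; chars 44.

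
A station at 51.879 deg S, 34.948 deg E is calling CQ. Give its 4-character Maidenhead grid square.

Add 180° to longitude and 90° to latitude: 214.95, 38.12.
Field: lon ⌊214.95/20⌋ = 10 → K; lat ⌊38.12/10⌋ = 3 → D.
Square: lon ⌊14.95/2⌋ = 7; lat ⌊8.12/1⌋ = 8.

KD78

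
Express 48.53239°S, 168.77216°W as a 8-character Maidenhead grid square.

AE51ol72

Shift to the Maidenhead origin (180°W, 90°S): lon 11.22784, lat 41.46761.
Field: 11.22784/20 → 0 → A, 41.46761/10 → 4 → E; chars AE.
Square: 11.22784/2 → 5, 1.46761/1 → 1; chars 51.
Subsquare: 1.22784/0.0833333 → 14 → o, 0.46761/0.0416667 → 11 → l; chars ol.
Extended square: 0.06117/0.00833333 → 7, 0.00928/0.00416667 → 2; chars 72.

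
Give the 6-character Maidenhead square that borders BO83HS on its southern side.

Latitude subsquare s = 18; −1 → 17 = r.
The longitude characters are unchanged.

BO83hr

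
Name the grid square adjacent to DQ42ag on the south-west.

DQ32xf

Longitude subsquare a = 0; −1 → -1, wraps to 23 = x, carry into square.
Longitude square 4; −1 → 3.
Latitude subsquare g = 6; −1 → 5 = f.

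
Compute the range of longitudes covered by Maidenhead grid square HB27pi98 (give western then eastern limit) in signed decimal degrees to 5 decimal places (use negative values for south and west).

-34.67500, -34.66667

Field H=7, B=1: +7·20° lon, +1·10° lat → SW at lon -40°, lat -80°.
Square 2, 7: +2·2° lon, +7·1° lat → SW at lon -36°, lat -73°.
Subsquare p=15, i=8: +15·0.0833333° lon, +8·0.0416667° lat → SW at lon -34.75°, lat -72.6667°.
Extended square 9, 8: +9·0.00833333° lon, +8·0.00416667° lat → SW at lon -34.675°, lat -72.6333°.
Cell spans 0.00833333° lon × 0.00416667° lat.
west -34.67500, east -34.66667.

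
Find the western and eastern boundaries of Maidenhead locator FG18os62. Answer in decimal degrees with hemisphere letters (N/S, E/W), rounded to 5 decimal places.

76.78333° W, 76.77500° W

Field F=5, G=6: +5·20° lon, +6·10° lat → SW at lon -80°, lat -30°.
Square 1, 8: +1·2° lon, +8·1° lat → SW at lon -78°, lat -22°.
Subsquare o=14, s=18: +14·0.0833333° lon, +18·0.0416667° lat → SW at lon -76.8333°, lat -21.25°.
Extended square 6, 2: +6·0.00833333° lon, +2·0.00416667° lat → SW at lon -76.7833°, lat -21.2417°.
Cell spans 0.00833333° lon × 0.00416667° lat.
west 76.78333° W, east 76.77500° W.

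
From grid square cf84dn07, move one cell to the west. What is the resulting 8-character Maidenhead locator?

CF84cn97

Longitude extended square 0; −1 → -1, wraps to 9, carry into subsquare.
Longitude subsquare d = 3; −1 → 2 = c.
The latitude characters are unchanged.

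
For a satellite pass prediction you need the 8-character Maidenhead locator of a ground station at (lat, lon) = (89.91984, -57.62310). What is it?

Shift to the Maidenhead origin (180°W, 90°S): lon 122.37690, lat 179.91984.
Field (20°×10°, letters A–R): lon ⌊122.37690/20⌋ = 6 → G; lat ⌊179.91984/10⌋ = 17 → R.
Square (2°×1°, digits 0–9): lon ⌊2.37690/2⌋ = 1; lat ⌊9.91984/1⌋ = 9.
Subsquare (5′×2.5′, letters a–x): lon ⌊0.37690/0.0833333⌋ = 4 → e; lat ⌊0.91984/0.0416667⌋ = 22 → w.
Extended square (30″×15″, digits 0–9): lon ⌊0.04357/0.00833333⌋ = 5; lat ⌊0.00317/0.00416667⌋ = 0.

GR19ew50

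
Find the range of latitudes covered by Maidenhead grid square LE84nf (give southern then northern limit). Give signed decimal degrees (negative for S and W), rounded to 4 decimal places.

Field L=11, E=4: +11·20° lon, +4·10° lat → SW at lon 40°, lat -50°.
Square 8, 4: +8·2° lon, +4·1° lat → SW at lon 56°, lat -46°.
Subsquare n=13, f=5: +13·0.0833333° lon, +5·0.0416667° lat → SW at lon 57.0833°, lat -45.7917°.
Cell spans 0.0833333° lon × 0.0416667° lat.
south -45.7917, north -45.7500.

-45.7917, -45.7500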